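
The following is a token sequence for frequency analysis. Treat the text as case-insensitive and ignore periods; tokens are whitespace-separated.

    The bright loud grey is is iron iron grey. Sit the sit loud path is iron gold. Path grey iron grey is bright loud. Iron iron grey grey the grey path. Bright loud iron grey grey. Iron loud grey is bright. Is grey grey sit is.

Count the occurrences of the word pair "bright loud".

3

Scanning the 45 overlapping bigram windows for "bright loud":
  position 2–3: bright loud
  position 23–24: bright loud
  position 32–33: bright loud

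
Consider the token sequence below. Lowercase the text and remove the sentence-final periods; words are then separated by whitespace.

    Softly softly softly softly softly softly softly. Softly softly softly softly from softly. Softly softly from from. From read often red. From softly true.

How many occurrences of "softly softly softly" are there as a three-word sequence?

10

Scanning the 22 overlapping trigram windows for "softly softly softly":
  position 1–3: softly softly softly
  position 2–4: softly softly softly
  position 3–5: softly softly softly
  position 4–6: softly softly softly
  position 5–7: softly softly softly
  position 6–8: softly softly softly
  position 7–9: softly softly softly
  position 8–10: softly softly softly
  position 9–11: softly softly softly
  position 13–15: softly softly softly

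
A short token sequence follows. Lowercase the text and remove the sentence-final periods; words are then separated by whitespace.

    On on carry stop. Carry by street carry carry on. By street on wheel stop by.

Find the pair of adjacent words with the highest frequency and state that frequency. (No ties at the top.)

"by street", 2 times

Bigram frequencies (highest first):
  by street: 2
  on on: 1
  on carry: 1
  carry stop: 1
  stop carry: 1
  carry by: 1
  … (8 more, each ≤ 1)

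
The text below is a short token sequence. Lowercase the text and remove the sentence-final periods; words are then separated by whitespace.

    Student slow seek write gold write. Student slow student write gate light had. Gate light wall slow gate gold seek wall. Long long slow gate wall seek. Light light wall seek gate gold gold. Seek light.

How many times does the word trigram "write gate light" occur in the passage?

Scanning the 34 overlapping trigram windows for "write gate light":
  position 10–12: write gate light

1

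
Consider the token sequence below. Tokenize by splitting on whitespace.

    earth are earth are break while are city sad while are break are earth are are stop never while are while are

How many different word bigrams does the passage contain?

14

22 tokens → 21 bigram windows in total.
Repeated bigrams (each contributes count−1 duplicates):
  while are: 4
  earth are: 3
  are break: 2
  are earth: 2
7 duplicate windows → 21 − 7 = 14 distinct.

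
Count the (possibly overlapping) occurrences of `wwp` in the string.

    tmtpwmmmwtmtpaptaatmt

Sliding a length-3 window over the 21 characters (19 positions):
  (no match at any position)

0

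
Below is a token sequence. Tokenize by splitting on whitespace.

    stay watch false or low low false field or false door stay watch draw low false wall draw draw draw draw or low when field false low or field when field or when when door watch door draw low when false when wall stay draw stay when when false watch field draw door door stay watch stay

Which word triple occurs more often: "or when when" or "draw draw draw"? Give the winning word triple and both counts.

"draw draw draw" (2 vs 1)

"or when when": 1 occurrence
"draw draw draw": 2 occurrences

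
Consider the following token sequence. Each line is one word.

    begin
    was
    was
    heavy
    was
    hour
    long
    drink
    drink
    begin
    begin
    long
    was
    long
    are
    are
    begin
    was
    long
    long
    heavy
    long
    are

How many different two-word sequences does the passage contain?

23 tokens → 22 bigram windows in total.
Repeated bigrams (each contributes count−1 duplicates):
  begin was: 2
  long are: 2
  was long: 2
3 duplicate windows → 22 − 3 = 19 distinct.

19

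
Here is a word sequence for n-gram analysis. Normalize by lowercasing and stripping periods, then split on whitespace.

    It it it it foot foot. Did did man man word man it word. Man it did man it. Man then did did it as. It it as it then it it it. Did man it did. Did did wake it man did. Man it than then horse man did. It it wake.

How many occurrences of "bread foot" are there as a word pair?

Scanning the 52 overlapping bigram windows for "bread foot":
  (none found)

0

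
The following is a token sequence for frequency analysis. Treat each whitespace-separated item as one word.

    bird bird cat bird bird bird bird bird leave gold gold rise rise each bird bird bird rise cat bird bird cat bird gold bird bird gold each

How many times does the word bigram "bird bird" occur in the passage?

9

Scanning the 27 overlapping bigram windows for "bird bird":
  position 1–2: bird bird
  position 4–5: bird bird
  position 5–6: bird bird
  position 6–7: bird bird
  position 7–8: bird bird
  position 15–16: bird bird
  position 16–17: bird bird
  position 20–21: bird bird
  position 25–26: bird bird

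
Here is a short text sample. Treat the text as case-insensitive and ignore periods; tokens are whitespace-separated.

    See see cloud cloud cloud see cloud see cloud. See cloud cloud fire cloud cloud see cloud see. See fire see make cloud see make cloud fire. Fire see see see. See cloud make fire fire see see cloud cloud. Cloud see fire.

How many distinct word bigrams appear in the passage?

13

43 tokens → 42 bigram windows in total.
Repeated bigrams (each contributes count−1 duplicates):
  cloud see: 7
  see cloud: 7
  cloud cloud: 6
  see see: 6
  fire see: 3
  cloud fire: 2
  fire fire: 2
  make cloud: 2
  … (2 more repeated)
29 duplicate windows → 42 − 29 = 13 distinct.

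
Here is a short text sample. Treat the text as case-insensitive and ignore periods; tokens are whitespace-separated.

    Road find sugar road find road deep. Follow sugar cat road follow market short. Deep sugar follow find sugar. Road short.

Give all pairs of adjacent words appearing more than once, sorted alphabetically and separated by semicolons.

Bigram counts meeting the condition (more than once):
  find sugar: 2
  road find: 2
  sugar road: 2

find sugar; road find; sugar road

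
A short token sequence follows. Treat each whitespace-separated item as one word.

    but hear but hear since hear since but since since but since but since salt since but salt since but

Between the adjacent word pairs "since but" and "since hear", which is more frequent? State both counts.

"since but" (5 vs 1)

"since but": 5 occurrences
"since hear": 1 occurrence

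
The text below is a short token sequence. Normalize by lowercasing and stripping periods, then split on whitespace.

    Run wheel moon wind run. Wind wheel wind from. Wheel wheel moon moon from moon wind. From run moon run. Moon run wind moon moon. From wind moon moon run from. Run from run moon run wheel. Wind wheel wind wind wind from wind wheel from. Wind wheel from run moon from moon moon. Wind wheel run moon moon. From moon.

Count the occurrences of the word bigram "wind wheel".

5

Scanning the 60 overlapping bigram windows for "wind wheel":
  position 6–7: wind wheel
  position 38–39: wind wheel
  position 44–45: wind wheel
  position 47–48: wind wheel
  position 55–56: wind wheel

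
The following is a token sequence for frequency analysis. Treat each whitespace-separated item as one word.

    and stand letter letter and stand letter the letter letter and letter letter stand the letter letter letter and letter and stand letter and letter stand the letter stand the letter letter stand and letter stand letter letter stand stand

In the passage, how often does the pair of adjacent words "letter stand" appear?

6

Scanning the 39 overlapping bigram windows for "letter stand":
  position 13–14: letter stand
  position 25–26: letter stand
  position 28–29: letter stand
  position 32–33: letter stand
  position 35–36: letter stand
  position 38–39: letter stand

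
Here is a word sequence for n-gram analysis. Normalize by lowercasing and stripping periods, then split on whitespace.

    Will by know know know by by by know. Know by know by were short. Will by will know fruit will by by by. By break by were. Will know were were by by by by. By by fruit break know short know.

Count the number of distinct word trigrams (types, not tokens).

33

43 tokens → 41 trigram windows in total.
Repeated trigrams (each contributes count−1 duplicates):
  by by by: 7
  by know know: 2
  know know by: 2
8 duplicate windows → 41 − 8 = 33 distinct.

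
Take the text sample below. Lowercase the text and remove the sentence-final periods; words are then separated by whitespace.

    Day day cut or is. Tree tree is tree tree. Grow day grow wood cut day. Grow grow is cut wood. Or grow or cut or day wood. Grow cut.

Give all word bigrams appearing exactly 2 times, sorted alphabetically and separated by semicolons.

cut or; day grow; is tree; tree tree

Bigram counts meeting the condition (exactly 2 times):
  cut or: 2
  day grow: 2
  is tree: 2
  tree tree: 2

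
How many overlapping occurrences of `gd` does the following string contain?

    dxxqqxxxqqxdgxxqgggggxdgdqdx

1

Sliding a length-2 window over the 28 characters (27 positions):
  position 24–25: gd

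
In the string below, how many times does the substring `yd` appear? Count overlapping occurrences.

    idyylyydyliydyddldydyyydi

5

Sliding a length-2 window over the 25 characters (24 positions):
  position 7–8: yd
  position 12–13: yd
  position 14–15: yd
  position 19–20: yd
  position 23–24: yd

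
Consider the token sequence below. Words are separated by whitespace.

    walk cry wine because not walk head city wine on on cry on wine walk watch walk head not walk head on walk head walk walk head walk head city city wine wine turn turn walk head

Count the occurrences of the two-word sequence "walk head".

7

Scanning the 36 overlapping bigram windows for "walk head":
  position 6–7: walk head
  position 17–18: walk head
  position 20–21: walk head
  position 23–24: walk head
  position 26–27: walk head
  position 28–29: walk head
  position 36–37: walk head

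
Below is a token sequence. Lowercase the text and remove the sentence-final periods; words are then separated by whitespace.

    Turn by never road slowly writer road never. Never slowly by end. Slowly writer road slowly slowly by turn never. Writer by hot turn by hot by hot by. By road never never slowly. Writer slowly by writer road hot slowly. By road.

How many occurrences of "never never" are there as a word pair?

2

Scanning the 42 overlapping bigram windows for "never never":
  position 8–9: never never
  position 32–33: never never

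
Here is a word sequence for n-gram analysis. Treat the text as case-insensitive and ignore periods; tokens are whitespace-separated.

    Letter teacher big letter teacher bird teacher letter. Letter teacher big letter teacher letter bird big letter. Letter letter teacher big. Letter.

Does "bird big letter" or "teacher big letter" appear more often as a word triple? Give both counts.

"bird big letter": 1 occurrence
"teacher big letter": 3 occurrences

"teacher big letter" (3 vs 1)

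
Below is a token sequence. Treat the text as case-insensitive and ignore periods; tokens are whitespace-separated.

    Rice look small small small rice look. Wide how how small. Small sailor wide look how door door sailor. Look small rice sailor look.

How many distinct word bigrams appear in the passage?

24 tokens → 23 bigram windows in total.
Repeated bigrams (each contributes count−1 duplicates):
  small small: 3
  look small: 2
  rice look: 2
  sailor look: 2
  small rice: 2
6 duplicate windows → 23 − 6 = 17 distinct.

17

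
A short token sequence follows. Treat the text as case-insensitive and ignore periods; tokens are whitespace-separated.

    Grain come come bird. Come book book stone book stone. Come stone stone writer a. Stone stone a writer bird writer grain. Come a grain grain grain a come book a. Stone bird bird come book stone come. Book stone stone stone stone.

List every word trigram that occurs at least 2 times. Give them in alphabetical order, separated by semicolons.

Trigram counts meeting the condition (at least 2 times):
  bird come book: 2
  book stone come: 2
  come book stone: 2
  stone stone stone: 2

bird come book; book stone come; come book stone; stone stone stone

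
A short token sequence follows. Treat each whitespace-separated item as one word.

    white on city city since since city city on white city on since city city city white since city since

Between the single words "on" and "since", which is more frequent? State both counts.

"on": 3 occurrences
"since": 5 occurrences

"since" (5 vs 3)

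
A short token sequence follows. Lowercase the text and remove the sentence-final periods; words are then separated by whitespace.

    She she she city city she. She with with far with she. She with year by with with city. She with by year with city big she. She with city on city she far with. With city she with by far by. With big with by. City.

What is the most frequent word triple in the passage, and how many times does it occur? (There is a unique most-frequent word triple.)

Trigram frequencies (highest first):
  she she with: 3
  with with city: 2
  with city she: 2
  city she with: 2
  she with by: 2
  she she she: 1
  … (33 more, each ≤ 1)

"she she with", 3 times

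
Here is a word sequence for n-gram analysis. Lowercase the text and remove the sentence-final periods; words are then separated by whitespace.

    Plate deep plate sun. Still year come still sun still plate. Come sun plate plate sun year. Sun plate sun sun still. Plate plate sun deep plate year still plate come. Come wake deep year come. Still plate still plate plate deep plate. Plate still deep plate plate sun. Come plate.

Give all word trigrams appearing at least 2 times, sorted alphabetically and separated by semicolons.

deep plate plate; plate deep plate; plate plate sun; still plate come; still plate plate; sun still plate; year come still

Trigram counts meeting the condition (at least 2 times):
  deep plate plate: 2
  plate deep plate: 2
  plate plate sun: 3
  still plate come: 2
  still plate plate: 2
  sun still plate: 2
  year come still: 2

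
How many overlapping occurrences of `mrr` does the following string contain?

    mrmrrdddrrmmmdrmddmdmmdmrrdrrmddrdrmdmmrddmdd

2

Sliding a length-3 window over the 45 characters (43 positions):
  position 3–5: mrr
  position 24–26: mrr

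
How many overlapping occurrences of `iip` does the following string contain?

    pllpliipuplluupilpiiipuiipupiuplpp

3

Sliding a length-3 window over the 34 characters (32 positions):
  position 6–8: iip
  position 20–22: iip
  position 24–26: iip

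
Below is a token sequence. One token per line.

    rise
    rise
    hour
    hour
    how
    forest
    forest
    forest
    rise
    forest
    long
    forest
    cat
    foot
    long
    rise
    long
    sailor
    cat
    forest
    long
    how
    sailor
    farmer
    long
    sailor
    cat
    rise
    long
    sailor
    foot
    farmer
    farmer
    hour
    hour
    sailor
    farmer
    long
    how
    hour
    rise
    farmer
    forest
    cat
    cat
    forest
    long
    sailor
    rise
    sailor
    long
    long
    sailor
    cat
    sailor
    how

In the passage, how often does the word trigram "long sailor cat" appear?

Scanning the 54 overlapping trigram windows for "long sailor cat":
  position 17–19: long sailor cat
  position 25–27: long sailor cat
  position 52–54: long sailor cat

3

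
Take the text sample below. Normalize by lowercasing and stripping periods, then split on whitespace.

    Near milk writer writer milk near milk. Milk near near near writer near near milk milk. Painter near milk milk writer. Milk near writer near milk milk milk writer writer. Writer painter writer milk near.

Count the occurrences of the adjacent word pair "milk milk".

Scanning the 34 overlapping bigram windows for "milk milk":
  position 7–8: milk milk
  position 15–16: milk milk
  position 19–20: milk milk
  position 26–27: milk milk
  position 27–28: milk milk

5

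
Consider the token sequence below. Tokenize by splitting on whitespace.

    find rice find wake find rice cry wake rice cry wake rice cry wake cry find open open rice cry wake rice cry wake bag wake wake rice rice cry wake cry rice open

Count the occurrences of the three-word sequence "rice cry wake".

6

Scanning the 32 overlapping trigram windows for "rice cry wake":
  position 6–8: rice cry wake
  position 9–11: rice cry wake
  position 12–14: rice cry wake
  position 19–21: rice cry wake
  position 22–24: rice cry wake
  position 29–31: rice cry wake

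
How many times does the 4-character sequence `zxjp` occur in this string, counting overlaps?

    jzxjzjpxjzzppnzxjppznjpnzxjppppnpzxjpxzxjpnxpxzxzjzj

4

Sliding a length-4 window over the 52 characters (49 positions):
  position 15–18: zxjp
  position 25–28: zxjp
  position 34–37: zxjp
  position 39–42: zxjp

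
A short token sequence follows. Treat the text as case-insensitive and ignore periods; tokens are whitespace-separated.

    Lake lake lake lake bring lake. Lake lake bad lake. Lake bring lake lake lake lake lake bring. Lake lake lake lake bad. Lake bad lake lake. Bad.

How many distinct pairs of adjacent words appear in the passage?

5

28 tokens → 27 bigram windows in total.
Repeated bigrams (each contributes count−1 duplicates):
  lake lake: 14
  lake bad: 4
  bad lake: 3
  bring lake: 3
  lake bring: 3
22 duplicate windows → 27 − 22 = 5 distinct.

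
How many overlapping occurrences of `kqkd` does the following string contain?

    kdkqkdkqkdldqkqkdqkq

Sliding a length-4 window over the 20 characters (17 positions):
  position 3–6: kqkd
  position 7–10: kqkd
  position 14–17: kqkd

3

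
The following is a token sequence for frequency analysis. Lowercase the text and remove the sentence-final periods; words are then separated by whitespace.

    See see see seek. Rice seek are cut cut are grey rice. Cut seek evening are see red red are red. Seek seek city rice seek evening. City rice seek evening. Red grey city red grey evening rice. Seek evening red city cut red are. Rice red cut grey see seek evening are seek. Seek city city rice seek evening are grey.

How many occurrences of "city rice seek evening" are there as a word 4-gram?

Scanning the 59 overlapping 4-gram windows for "city rice seek evening":
  position 24–27: city rice seek evening
  position 28–31: city rice seek evening
  position 57–60: city rice seek evening

3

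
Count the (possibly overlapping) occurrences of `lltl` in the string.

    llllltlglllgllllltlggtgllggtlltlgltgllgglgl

3

Sliding a length-4 window over the 43 characters (40 positions):
  position 4–7: lltl
  position 16–19: lltl
  position 29–32: lltl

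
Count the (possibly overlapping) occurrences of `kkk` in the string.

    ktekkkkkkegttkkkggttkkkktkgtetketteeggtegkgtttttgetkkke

8

Sliding a length-3 window over the 55 characters (53 positions):
  position 4–6: kkk
  position 5–7: kkk
  position 6–8: kkk
  position 7–9: kkk
  position 14–16: kkk
  position 21–23: kkk
  position 22–24: kkk
  position 52–54: kkk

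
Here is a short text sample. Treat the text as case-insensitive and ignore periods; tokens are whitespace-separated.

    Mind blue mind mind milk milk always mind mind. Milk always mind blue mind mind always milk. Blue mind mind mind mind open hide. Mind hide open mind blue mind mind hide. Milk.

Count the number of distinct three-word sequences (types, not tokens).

23

33 tokens → 31 trigram windows in total.
Repeated trigrams (each contributes count−1 duplicates):
  blue mind mind: 4
  mind blue mind: 3
  milk always mind: 2
  mind mind milk: 2
  mind mind mind: 2
8 duplicate windows → 31 − 8 = 23 distinct.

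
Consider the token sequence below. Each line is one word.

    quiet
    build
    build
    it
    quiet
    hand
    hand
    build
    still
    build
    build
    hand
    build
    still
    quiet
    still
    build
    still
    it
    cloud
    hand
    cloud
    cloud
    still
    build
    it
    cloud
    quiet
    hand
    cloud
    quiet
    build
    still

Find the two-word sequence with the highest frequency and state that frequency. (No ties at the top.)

"build still", 4 times

Bigram frequencies (highest first):
  build still: 4
  still build: 3
  quiet build: 2
  build build: 2
  build it: 2
  quiet hand: 2
  … (13 more, each ≤ 2)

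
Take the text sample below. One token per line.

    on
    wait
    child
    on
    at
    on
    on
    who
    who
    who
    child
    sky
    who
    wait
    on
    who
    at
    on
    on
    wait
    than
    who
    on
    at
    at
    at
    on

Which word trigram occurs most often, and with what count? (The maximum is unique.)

"at on on", 2 times

Trigram frequencies (highest first):
  at on on: 2
  on wait child: 1
  wait child on: 1
  child on at: 1
  on at on: 1
  on on who: 1
  … (18 more, each ≤ 1)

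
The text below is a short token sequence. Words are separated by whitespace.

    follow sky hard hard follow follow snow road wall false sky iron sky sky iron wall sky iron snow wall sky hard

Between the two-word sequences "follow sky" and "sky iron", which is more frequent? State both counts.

"follow sky": 1 occurrence
"sky iron": 3 occurrences

"sky iron" (3 vs 1)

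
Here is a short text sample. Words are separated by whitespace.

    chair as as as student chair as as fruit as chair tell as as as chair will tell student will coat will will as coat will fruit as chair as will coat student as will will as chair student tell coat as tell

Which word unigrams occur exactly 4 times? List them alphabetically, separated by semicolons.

coat; student; tell

Unigram counts meeting the condition (exactly 4 times):
  coat: 4
  student: 4
  tell: 4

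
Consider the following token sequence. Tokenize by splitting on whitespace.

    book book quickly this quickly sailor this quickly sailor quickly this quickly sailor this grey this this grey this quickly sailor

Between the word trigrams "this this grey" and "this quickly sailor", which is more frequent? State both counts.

"this quickly sailor" (4 vs 1)

"this this grey": 1 occurrence
"this quickly sailor": 4 occurrences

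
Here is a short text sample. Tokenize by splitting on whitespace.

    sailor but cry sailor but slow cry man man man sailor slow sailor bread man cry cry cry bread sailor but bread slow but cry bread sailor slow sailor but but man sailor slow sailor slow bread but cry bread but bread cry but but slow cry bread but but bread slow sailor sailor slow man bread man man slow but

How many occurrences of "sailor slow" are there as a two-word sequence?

5

Scanning the 60 overlapping bigram windows for "sailor slow":
  position 11–12: sailor slow
  position 27–28: sailor slow
  position 33–34: sailor slow
  position 35–36: sailor slow
  position 54–55: sailor slow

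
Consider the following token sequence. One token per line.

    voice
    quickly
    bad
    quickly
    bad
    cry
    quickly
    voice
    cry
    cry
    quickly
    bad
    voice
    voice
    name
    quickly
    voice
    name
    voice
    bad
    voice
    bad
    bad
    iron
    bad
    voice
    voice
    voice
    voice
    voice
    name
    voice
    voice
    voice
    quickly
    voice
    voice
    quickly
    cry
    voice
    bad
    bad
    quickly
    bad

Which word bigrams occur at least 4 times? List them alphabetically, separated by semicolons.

Bigram counts meeting the condition (at least 4 times):
  quickly bad: 4
  voice voice: 8

quickly bad; voice voice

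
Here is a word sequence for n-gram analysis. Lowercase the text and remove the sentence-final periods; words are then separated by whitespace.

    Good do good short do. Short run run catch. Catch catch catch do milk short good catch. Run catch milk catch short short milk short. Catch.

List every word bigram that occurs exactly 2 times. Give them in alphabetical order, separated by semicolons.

milk short; run catch

Bigram counts meeting the condition (exactly 2 times):
  milk short: 2
  run catch: 2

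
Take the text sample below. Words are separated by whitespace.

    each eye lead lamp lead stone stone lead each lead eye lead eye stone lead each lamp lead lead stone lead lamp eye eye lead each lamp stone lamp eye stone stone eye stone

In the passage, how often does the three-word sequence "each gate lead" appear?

0

Scanning the 32 overlapping trigram windows for "each gate lead":
  (none found)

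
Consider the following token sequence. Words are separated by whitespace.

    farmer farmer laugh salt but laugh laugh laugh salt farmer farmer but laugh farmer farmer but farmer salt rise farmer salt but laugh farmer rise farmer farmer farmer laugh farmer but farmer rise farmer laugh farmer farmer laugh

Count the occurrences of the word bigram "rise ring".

Scanning the 37 overlapping bigram windows for "rise ring":
  (none found)

0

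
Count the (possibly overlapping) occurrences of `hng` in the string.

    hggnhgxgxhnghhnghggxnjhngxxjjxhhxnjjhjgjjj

Sliding a length-3 window over the 42 characters (40 positions):
  position 10–12: hng
  position 14–16: hng
  position 23–25: hng

3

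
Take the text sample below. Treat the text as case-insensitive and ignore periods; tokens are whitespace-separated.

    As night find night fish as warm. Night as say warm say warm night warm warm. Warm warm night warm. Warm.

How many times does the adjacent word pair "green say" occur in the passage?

Scanning the 20 overlapping bigram windows for "green say":
  (none found)

0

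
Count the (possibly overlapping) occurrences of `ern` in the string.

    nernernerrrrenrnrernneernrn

4

Sliding a length-3 window over the 27 characters (25 positions):
  position 2–4: ern
  position 5–7: ern
  position 18–20: ern
  position 23–25: ern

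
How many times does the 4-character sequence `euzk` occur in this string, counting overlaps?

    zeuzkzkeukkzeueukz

Sliding a length-4 window over the 18 characters (15 positions):
  position 2–5: euzk

1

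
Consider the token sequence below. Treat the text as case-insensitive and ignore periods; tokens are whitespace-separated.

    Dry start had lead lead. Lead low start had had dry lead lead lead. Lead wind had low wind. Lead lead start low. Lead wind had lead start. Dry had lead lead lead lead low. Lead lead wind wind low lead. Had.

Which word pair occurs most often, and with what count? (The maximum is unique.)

Bigram frequencies (highest first):
  lead lead: 10
  had lead: 3
  lead wind: 3
  low lead: 3
  start had: 2
  lead low: 2
  … (16 more, each ≤ 2)

"lead lead", 10 times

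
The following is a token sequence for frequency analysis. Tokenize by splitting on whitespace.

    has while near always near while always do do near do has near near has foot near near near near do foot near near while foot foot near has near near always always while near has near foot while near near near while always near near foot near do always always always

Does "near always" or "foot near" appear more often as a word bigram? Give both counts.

"near always": 2 occurrences
"foot near": 4 occurrences

"foot near" (4 vs 2)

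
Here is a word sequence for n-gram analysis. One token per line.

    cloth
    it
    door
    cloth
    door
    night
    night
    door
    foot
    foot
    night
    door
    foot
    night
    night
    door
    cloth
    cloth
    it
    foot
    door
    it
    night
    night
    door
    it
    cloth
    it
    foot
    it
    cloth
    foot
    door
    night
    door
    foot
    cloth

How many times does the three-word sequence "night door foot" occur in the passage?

Scanning the 35 overlapping trigram windows for "night door foot":
  position 7–9: night door foot
  position 11–13: night door foot
  position 34–36: night door foot

3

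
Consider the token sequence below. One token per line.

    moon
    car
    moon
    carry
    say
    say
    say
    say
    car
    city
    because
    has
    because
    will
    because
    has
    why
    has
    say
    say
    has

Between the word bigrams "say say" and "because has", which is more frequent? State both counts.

"say say": 4 occurrences
"because has": 2 occurrences

"say say" (4 vs 2)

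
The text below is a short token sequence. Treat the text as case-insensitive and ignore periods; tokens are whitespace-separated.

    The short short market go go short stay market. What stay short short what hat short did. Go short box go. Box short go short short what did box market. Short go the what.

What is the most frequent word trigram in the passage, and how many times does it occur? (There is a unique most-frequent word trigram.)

"short short what", 2 times

Trigram frequencies (highest first):
  short short what: 2
  the short short: 1
  short short market: 1
  short market go: 1
  market go go: 1
  go go short: 1
  … (25 more, each ≤ 1)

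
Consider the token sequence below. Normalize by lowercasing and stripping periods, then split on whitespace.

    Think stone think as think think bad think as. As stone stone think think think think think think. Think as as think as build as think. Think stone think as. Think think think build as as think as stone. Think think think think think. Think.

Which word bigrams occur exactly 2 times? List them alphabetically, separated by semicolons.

as stone; build as; think stone

Bigram counts meeting the condition (exactly 2 times):
  as stone: 2
  build as: 2
  think stone: 2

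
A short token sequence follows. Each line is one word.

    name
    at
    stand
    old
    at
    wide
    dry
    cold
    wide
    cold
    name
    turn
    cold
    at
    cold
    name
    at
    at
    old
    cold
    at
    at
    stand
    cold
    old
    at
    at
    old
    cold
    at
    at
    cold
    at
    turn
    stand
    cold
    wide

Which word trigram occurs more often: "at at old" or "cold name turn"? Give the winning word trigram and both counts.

"at at old": 2 occurrences
"cold name turn": 1 occurrence

"at at old" (2 vs 1)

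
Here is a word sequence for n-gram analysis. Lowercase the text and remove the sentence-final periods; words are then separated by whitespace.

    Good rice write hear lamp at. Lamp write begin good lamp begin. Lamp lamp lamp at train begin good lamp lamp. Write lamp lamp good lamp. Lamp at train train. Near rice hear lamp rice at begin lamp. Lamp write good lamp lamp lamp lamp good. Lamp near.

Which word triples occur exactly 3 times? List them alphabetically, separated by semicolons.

good lamp lamp; lamp lamp lamp

Trigram counts meeting the condition (exactly 3 times):
  good lamp lamp: 3
  lamp lamp lamp: 3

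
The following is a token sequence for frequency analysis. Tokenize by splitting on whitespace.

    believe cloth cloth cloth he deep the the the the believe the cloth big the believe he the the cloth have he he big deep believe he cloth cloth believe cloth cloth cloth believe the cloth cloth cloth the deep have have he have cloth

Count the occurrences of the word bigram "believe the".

2

Scanning the 44 overlapping bigram windows for "believe the":
  position 11–12: believe the
  position 34–35: believe the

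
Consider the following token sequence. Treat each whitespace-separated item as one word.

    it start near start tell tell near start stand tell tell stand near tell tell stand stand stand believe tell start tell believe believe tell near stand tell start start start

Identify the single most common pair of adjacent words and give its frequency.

Bigram frequencies (highest first):
  tell tell: 3
  near start: 2
  start tell: 2
  tell near: 2
  stand tell: 2
  tell stand: 2
  … (13 more, each ≤ 2)

"tell tell", 3 times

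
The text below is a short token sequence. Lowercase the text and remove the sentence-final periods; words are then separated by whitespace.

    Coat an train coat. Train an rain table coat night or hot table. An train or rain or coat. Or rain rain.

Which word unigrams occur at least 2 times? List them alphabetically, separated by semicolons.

Unigram counts meeting the condition (at least 2 times):
  an: 3
  coat: 4
  or: 4
  rain: 4
  table: 2
  train: 3

an; coat; or; rain; table; train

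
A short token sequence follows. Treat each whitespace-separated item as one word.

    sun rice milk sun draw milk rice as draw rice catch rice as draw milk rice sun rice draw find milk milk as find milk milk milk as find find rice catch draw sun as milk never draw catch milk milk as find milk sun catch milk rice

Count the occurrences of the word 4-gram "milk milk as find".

Scanning the 45 overlapping 4-gram windows for "milk milk as find":
  position 21–24: milk milk as find
  position 26–29: milk milk as find
  position 40–43: milk milk as find

3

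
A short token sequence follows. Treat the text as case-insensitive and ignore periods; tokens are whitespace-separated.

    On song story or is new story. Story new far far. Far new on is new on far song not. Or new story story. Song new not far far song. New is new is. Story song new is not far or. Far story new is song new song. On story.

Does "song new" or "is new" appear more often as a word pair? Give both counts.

"song new": 4 occurrences
"is new": 3 occurrences

"song new" (4 vs 3)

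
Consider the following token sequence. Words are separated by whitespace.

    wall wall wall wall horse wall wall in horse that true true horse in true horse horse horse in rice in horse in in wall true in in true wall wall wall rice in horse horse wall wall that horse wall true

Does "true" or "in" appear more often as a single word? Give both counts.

"true": 6 occurrences
"in": 9 occurrences

"in" (9 vs 6)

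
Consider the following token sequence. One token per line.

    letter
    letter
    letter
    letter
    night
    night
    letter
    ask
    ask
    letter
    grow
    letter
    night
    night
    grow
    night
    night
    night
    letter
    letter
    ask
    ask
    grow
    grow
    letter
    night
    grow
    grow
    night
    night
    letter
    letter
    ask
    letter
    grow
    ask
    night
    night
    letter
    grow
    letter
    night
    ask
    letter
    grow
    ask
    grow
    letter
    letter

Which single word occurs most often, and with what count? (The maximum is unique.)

"letter", 18 times

Unigram frequencies (highest first):
  letter: 18
  night: 13
  grow: 10
  ask: 8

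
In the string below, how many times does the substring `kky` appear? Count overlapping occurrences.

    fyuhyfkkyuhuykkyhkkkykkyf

Sliding a length-3 window over the 25 characters (23 positions):
  position 7–9: kky
  position 14–16: kky
  position 19–21: kky
  position 22–24: kky

4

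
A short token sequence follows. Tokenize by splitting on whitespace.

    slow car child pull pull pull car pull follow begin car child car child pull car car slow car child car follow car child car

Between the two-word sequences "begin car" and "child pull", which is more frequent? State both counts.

"begin car": 1 occurrence
"child pull": 2 occurrences

"child pull" (2 vs 1)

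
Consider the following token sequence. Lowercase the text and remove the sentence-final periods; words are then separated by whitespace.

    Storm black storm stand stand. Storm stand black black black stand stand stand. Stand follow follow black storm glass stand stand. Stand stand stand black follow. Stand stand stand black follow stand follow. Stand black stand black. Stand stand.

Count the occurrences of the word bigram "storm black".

1

Scanning the 38 overlapping bigram windows for "storm black":
  position 1–2: storm black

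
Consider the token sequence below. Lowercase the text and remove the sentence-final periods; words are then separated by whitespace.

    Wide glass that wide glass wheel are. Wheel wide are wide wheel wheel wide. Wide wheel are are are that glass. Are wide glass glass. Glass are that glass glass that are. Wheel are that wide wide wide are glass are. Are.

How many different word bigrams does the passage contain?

19

42 tokens → 41 bigram windows in total.
Repeated bigrams (each contributes count−1 duplicates):
  are are: 3
  are that: 3
  glass are: 3
  glass glass: 3
  wheel are: 3
  wide glass: 3
  wide wide: 3
  are wheel: 2
  … (7 more repeated)
22 duplicate windows → 41 − 22 = 19 distinct.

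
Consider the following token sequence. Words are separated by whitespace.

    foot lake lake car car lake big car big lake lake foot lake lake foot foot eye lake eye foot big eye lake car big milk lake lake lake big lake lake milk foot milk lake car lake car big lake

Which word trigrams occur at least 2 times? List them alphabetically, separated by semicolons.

big lake lake; car big lake; foot lake lake; lake car big; lake lake foot

Trigram counts meeting the condition (at least 2 times):
  big lake lake: 2
  car big lake: 2
  foot lake lake: 2
  lake car big: 2
  lake lake foot: 2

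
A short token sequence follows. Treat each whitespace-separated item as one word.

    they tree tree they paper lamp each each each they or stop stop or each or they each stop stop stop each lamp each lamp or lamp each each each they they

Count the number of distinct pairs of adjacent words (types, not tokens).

32 tokens → 31 bigram windows in total.
Repeated bigrams (each contributes count−1 duplicates):
  each each: 4
  lamp each: 3
  stop stop: 3
  each lamp: 2
  each they: 2
9 duplicate windows → 31 − 9 = 22 distinct.

22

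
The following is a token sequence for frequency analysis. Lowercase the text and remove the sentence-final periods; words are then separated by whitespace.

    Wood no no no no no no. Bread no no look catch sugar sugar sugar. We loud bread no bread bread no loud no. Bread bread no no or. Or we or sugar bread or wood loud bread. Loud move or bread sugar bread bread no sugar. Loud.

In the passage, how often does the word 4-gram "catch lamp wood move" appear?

0

Scanning the 45 overlapping 4-gram windows for "catch lamp wood move":
  (none found)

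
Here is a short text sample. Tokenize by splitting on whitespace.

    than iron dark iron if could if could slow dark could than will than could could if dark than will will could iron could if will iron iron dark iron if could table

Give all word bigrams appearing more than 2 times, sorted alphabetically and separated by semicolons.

Bigram counts meeting the condition (more than 2 times):
  could if: 3
  if could: 3

could if; if could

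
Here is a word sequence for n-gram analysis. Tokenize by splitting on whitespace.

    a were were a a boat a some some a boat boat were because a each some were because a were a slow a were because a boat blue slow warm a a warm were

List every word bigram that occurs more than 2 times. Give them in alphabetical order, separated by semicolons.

a boat; a were; because a; were because

Bigram counts meeting the condition (more than 2 times):
  a boat: 3
  a were: 3
  because a: 3
  were because: 3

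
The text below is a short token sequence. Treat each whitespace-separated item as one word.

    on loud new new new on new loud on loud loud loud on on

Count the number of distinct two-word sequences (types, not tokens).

14 tokens → 13 bigram windows in total.
Repeated bigrams (each contributes count−1 duplicates):
  loud loud: 2
  loud on: 2
  new new: 2
  on loud: 2
4 duplicate windows → 13 − 4 = 9 distinct.

9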